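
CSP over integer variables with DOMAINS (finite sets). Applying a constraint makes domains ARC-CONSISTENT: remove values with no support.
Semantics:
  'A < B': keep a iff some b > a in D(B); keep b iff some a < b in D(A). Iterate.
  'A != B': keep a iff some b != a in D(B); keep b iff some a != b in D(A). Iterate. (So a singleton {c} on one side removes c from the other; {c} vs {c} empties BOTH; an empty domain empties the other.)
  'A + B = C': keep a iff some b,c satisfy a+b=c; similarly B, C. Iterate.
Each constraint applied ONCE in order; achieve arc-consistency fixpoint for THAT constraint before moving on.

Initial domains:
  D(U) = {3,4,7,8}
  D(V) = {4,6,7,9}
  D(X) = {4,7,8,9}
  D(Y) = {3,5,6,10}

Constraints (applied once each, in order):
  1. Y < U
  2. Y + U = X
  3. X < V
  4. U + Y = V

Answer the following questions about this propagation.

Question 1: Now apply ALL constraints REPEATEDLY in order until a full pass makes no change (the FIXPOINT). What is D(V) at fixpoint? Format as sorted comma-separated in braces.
pass 0 (initial): D(V)={4,6,7,9}
pass 1: U {3,4,7,8}->{4}; V {4,6,7,9}->{9}; X {4,7,8,9}->{7}; Y {3,5,6,10}->{5}
pass 2: U {4}->{}; V {9}->{}; X {7}->{}; Y {5}->{}
pass 3: no change
Fixpoint after 3 passes: D(V) = {}

Answer: {}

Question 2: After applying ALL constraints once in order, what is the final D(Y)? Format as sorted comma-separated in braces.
Constraint 1 (Y < U) on D(Y)={3,5,6,10} D(U)={3,4,7,8}: Y {3,5,6,10}->{3,5,6}; U {3,4,7,8}->{4,7,8}
Constraint 2 (Y + U = X) on D(Y)={3,5,6} D(U)={4,7,8} D(X)={4,7,8,9}: Y {3,5,6}->{3,5}; U {4,7,8}->{4}; X {4,7,8,9}->{7,9}
Constraint 3 (X < V) on D(X)={7,9} D(V)={4,6,7,9}: X {7,9}->{7}; V {4,6,7,9}->{9}
Constraint 4 (U + Y = V) on D(U)={4} D(Y)={3,5} D(V)={9}: Y {3,5}->{5}
So after all 4 constraints: D(Y) = {5}

Answer: {5}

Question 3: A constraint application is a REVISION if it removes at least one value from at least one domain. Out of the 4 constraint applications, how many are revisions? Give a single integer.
Answer: 4

Derivation:
Constraint 1 (Y < U) on D(Y)={3,5,6,10} D(U)={3,4,7,8}: Y {3,5,6,10}->{3,5,6}; U {3,4,7,8}->{4,7,8} => REVISION
Constraint 2 (Y + U = X) on D(Y)={3,5,6} D(U)={4,7,8} D(X)={4,7,8,9}: Y {3,5,6}->{3,5}; U {4,7,8}->{4}; X {4,7,8,9}->{7,9} => REVISION
Constraint 3 (X < V) on D(X)={7,9} D(V)={4,6,7,9}: X {7,9}->{7}; V {4,6,7,9}->{9} => REVISION
Constraint 4 (U + Y = V) on D(U)={4} D(Y)={3,5} D(V)={9}: Y {3,5}->{5} => REVISION
Total revisions = 4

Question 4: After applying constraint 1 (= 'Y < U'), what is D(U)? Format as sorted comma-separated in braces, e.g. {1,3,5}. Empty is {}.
Constraint 1 (Y < U) on D(Y)={3,5,6,10} D(U)={3,4,7,8}: Y {3,5,6,10}->{3,5,6}; U {3,4,7,8}->{4,7,8}
So after constraint 1: D(U) = {4,7,8}

Answer: {4,7,8}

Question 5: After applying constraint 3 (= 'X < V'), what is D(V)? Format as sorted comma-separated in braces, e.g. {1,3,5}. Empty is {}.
Constraint 1 (Y < U) on D(Y)={3,5,6,10} D(U)={3,4,7,8}: Y {3,5,6,10}->{3,5,6}; U {3,4,7,8}->{4,7,8}
Constraint 2 (Y + U = X) on D(Y)={3,5,6} D(U)={4,7,8} D(X)={4,7,8,9}: Y {3,5,6}->{3,5}; U {4,7,8}->{4}; X {4,7,8,9}->{7,9}
Constraint 3 (X < V) on D(X)={7,9} D(V)={4,6,7,9}: X {7,9}->{7}; V {4,6,7,9}->{9}
So after constraint 3: D(V) = {9}

Answer: {9}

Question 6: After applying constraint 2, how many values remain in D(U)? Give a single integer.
Answer: 1

Derivation:
Constraint 1 (Y < U) on D(Y)={3,5,6,10} D(U)={3,4,7,8}: Y {3,5,6,10}->{3,5,6}; U {3,4,7,8}->{4,7,8}
Constraint 2 (Y + U = X) on D(Y)={3,5,6} D(U)={4,7,8} D(X)={4,7,8,9}: Y {3,5,6}->{3,5}; U {4,7,8}->{4}; X {4,7,8,9}->{7,9}
So after constraint 2: D(U)={4}, size = 1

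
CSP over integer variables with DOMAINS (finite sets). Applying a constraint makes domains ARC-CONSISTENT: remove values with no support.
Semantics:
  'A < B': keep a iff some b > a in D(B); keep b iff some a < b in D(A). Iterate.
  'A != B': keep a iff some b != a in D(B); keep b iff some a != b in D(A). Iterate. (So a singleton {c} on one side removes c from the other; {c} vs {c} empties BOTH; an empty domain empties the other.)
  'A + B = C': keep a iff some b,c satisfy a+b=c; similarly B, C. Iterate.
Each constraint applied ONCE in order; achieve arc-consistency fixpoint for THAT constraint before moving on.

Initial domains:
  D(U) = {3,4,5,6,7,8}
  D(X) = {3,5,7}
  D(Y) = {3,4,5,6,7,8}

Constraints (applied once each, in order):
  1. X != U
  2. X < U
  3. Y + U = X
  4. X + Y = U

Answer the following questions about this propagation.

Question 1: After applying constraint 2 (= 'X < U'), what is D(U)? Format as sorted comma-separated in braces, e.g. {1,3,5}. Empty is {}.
Answer: {4,5,6,7,8}

Derivation:
Constraint 1 (X != U) on D(X)={3,5,7} D(U)={3,4,5,6,7,8}: no change
Constraint 2 (X < U) on D(X)={3,5,7} D(U)={3,4,5,6,7,8}: U {3,4,5,6,7,8}->{4,5,6,7,8}
So after constraint 2: D(U) = {4,5,6,7,8}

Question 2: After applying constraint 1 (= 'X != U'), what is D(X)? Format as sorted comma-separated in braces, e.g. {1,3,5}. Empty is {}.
Answer: {3,5,7}

Derivation:
Constraint 1 (X != U) on D(X)={3,5,7} D(U)={3,4,5,6,7,8}: no change
So after constraint 1: D(X) = {3,5,7}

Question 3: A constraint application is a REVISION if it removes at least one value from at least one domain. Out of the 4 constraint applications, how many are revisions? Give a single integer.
Answer: 3

Derivation:
Constraint 1 (X != U) on D(X)={3,5,7} D(U)={3,4,5,6,7,8}: no change => not a revision
Constraint 2 (X < U) on D(X)={3,5,7} D(U)={3,4,5,6,7,8}: U {3,4,5,6,7,8}->{4,5,6,7,8} => REVISION
Constraint 3 (Y + U = X) on D(Y)={3,4,5,6,7,8} D(U)={4,5,6,7,8} D(X)={3,5,7}: Y {3,4,5,6,7,8}->{3}; U {4,5,6,7,8}->{4}; X {3,5,7}->{7} => REVISION
Constraint 4 (X + Y = U) on D(X)={7} D(Y)={3} D(U)={4}: X {7}->{}; Y {3}->{}; U {4}->{} => REVISION
Total revisions = 3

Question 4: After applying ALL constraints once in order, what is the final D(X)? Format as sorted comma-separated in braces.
Answer: {}

Derivation:
Constraint 1 (X != U) on D(X)={3,5,7} D(U)={3,4,5,6,7,8}: no change
Constraint 2 (X < U) on D(X)={3,5,7} D(U)={3,4,5,6,7,8}: U {3,4,5,6,7,8}->{4,5,6,7,8}
Constraint 3 (Y + U = X) on D(Y)={3,4,5,6,7,8} D(U)={4,5,6,7,8} D(X)={3,5,7}: Y {3,4,5,6,7,8}->{3}; U {4,5,6,7,8}->{4}; X {3,5,7}->{7}
Constraint 4 (X + Y = U) on D(X)={7} D(Y)={3} D(U)={4}: X {7}->{}; Y {3}->{}; U {4}->{}
So after all 4 constraints: D(X) = {}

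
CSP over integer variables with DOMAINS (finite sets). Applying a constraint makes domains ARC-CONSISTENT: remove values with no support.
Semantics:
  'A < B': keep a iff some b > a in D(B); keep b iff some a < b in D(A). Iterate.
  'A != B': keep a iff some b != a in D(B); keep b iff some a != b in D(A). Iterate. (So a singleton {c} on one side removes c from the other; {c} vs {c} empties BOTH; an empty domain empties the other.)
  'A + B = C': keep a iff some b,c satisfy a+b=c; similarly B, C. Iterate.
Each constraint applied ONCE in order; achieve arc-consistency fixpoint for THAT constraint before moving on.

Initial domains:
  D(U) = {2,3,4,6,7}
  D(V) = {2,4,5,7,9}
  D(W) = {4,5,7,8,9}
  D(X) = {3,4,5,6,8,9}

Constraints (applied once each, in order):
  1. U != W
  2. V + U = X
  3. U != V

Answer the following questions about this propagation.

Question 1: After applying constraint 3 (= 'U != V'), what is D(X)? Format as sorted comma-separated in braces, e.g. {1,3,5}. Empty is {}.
Answer: {4,5,6,8,9}

Derivation:
Constraint 1 (U != W) on D(U)={2,3,4,6,7} D(W)={4,5,7,8,9}: no change
Constraint 2 (V + U = X) on D(V)={2,4,5,7,9} D(U)={2,3,4,6,7} D(X)={3,4,5,6,8,9}: V {2,4,5,7,9}->{2,4,5,7}; X {3,4,5,6,8,9}->{4,5,6,8,9}
Constraint 3 (U != V) on D(U)={2,3,4,6,7} D(V)={2,4,5,7}: no change
So after constraint 3: D(X) = {4,5,6,8,9}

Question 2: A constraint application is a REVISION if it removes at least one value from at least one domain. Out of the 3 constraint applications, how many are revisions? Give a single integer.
Constraint 1 (U != W) on D(U)={2,3,4,6,7} D(W)={4,5,7,8,9}: no change => not a revision
Constraint 2 (V + U = X) on D(V)={2,4,5,7,9} D(U)={2,3,4,6,7} D(X)={3,4,5,6,8,9}: V {2,4,5,7,9}->{2,4,5,7}; X {3,4,5,6,8,9}->{4,5,6,8,9} => REVISION
Constraint 3 (U != V) on D(U)={2,3,4,6,7} D(V)={2,4,5,7}: no change => not a revision
Total revisions = 1

Answer: 1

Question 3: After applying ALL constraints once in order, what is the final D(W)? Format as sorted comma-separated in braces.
Constraint 1 (U != W) on D(U)={2,3,4,6,7} D(W)={4,5,7,8,9}: no change
Constraint 2 (V + U = X) on D(V)={2,4,5,7,9} D(U)={2,3,4,6,7} D(X)={3,4,5,6,8,9}: V {2,4,5,7,9}->{2,4,5,7}; X {3,4,5,6,8,9}->{4,5,6,8,9}
Constraint 3 (U != V) on D(U)={2,3,4,6,7} D(V)={2,4,5,7}: no change
So after all 3 constraints: D(W) = {4,5,7,8,9}

Answer: {4,5,7,8,9}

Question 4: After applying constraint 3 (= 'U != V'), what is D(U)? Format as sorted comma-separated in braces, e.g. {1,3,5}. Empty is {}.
Answer: {2,3,4,6,7}

Derivation:
Constraint 1 (U != W) on D(U)={2,3,4,6,7} D(W)={4,5,7,8,9}: no change
Constraint 2 (V + U = X) on D(V)={2,4,5,7,9} D(U)={2,3,4,6,7} D(X)={3,4,5,6,8,9}: V {2,4,5,7,9}->{2,4,5,7}; X {3,4,5,6,8,9}->{4,5,6,8,9}
Constraint 3 (U != V) on D(U)={2,3,4,6,7} D(V)={2,4,5,7}: no change
So after constraint 3: D(U) = {2,3,4,6,7}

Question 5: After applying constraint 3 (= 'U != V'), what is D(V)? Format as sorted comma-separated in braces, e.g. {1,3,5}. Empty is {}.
Answer: {2,4,5,7}

Derivation:
Constraint 1 (U != W) on D(U)={2,3,4,6,7} D(W)={4,5,7,8,9}: no change
Constraint 2 (V + U = X) on D(V)={2,4,5,7,9} D(U)={2,3,4,6,7} D(X)={3,4,5,6,8,9}: V {2,4,5,7,9}->{2,4,5,7}; X {3,4,5,6,8,9}->{4,5,6,8,9}
Constraint 3 (U != V) on D(U)={2,3,4,6,7} D(V)={2,4,5,7}: no change
So after constraint 3: D(V) = {2,4,5,7}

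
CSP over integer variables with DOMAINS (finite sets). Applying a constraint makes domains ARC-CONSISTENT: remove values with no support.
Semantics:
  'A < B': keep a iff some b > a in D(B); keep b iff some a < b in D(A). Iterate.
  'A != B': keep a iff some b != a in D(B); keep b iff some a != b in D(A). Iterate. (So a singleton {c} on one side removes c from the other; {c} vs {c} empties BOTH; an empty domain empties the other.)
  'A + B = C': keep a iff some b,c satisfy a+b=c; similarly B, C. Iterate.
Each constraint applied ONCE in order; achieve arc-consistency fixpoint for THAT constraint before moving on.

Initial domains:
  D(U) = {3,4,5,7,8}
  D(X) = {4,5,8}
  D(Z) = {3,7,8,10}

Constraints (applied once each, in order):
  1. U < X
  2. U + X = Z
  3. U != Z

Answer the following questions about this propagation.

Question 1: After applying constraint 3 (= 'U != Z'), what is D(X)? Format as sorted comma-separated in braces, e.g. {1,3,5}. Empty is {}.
Answer: {4,5}

Derivation:
Constraint 1 (U < X) on D(U)={3,4,5,7,8} D(X)={4,5,8}: U {3,4,5,7,8}->{3,4,5,7}
Constraint 2 (U + X = Z) on D(U)={3,4,5,7} D(X)={4,5,8} D(Z)={3,7,8,10}: U {3,4,5,7}->{3,4,5}; X {4,5,8}->{4,5}; Z {3,7,8,10}->{7,8,10}
Constraint 3 (U != Z) on D(U)={3,4,5} D(Z)={7,8,10}: no change
So after constraint 3: D(X) = {4,5}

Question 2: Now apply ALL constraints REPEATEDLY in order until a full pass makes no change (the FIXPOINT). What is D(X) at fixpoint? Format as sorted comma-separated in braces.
pass 0 (initial): D(X)={4,5,8}
pass 1: U {3,4,5,7,8}->{3,4,5}; X {4,5,8}->{4,5}; Z {3,7,8,10}->{7,8,10}
pass 2: U {3,4,5}->{3,4}; Z {7,8,10}->{7,8}
pass 3: no change
Fixpoint after 3 passes: D(X) = {4,5}

Answer: {4,5}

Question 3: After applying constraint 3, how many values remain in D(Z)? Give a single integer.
Answer: 3

Derivation:
Constraint 1 (U < X) on D(U)={3,4,5,7,8} D(X)={4,5,8}: U {3,4,5,7,8}->{3,4,5,7}
Constraint 2 (U + X = Z) on D(U)={3,4,5,7} D(X)={4,5,8} D(Z)={3,7,8,10}: U {3,4,5,7}->{3,4,5}; X {4,5,8}->{4,5}; Z {3,7,8,10}->{7,8,10}
Constraint 3 (U != Z) on D(U)={3,4,5} D(Z)={7,8,10}: no change
So after constraint 3: D(Z)={7,8,10}, size = 3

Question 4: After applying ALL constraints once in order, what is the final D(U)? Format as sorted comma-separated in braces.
Constraint 1 (U < X) on D(U)={3,4,5,7,8} D(X)={4,5,8}: U {3,4,5,7,8}->{3,4,5,7}
Constraint 2 (U + X = Z) on D(U)={3,4,5,7} D(X)={4,5,8} D(Z)={3,7,8,10}: U {3,4,5,7}->{3,4,5}; X {4,5,8}->{4,5}; Z {3,7,8,10}->{7,8,10}
Constraint 3 (U != Z) on D(U)={3,4,5} D(Z)={7,8,10}: no change
So after all 3 constraints: D(U) = {3,4,5}

Answer: {3,4,5}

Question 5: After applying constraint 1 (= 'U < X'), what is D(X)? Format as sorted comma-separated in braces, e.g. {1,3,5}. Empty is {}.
Answer: {4,5,8}

Derivation:
Constraint 1 (U < X) on D(U)={3,4,5,7,8} D(X)={4,5,8}: U {3,4,5,7,8}->{3,4,5,7}
So after constraint 1: D(X) = {4,5,8}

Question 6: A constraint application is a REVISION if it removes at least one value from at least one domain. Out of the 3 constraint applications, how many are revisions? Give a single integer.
Constraint 1 (U < X) on D(U)={3,4,5,7,8} D(X)={4,5,8}: U {3,4,5,7,8}->{3,4,5,7} => REVISION
Constraint 2 (U + X = Z) on D(U)={3,4,5,7} D(X)={4,5,8} D(Z)={3,7,8,10}: U {3,4,5,7}->{3,4,5}; X {4,5,8}->{4,5}; Z {3,7,8,10}->{7,8,10} => REVISION
Constraint 3 (U != Z) on D(U)={3,4,5} D(Z)={7,8,10}: no change => not a revision
Total revisions = 2

Answer: 2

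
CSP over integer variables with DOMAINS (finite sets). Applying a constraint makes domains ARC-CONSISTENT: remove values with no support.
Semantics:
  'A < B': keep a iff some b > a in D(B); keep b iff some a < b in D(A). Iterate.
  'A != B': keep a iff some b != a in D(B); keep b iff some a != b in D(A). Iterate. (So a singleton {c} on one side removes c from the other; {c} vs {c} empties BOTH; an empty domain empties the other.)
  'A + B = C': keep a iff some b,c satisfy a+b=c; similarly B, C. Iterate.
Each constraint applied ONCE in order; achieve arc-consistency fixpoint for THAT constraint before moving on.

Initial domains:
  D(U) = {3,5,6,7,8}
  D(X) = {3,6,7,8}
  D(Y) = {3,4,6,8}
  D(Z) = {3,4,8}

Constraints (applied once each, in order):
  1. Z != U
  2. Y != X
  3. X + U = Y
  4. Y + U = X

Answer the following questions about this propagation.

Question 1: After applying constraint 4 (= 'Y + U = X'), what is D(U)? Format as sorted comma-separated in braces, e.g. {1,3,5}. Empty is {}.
Answer: {}

Derivation:
Constraint 1 (Z != U) on D(Z)={3,4,8} D(U)={3,5,6,7,8}: no change
Constraint 2 (Y != X) on D(Y)={3,4,6,8} D(X)={3,6,7,8}: no change
Constraint 3 (X + U = Y) on D(X)={3,6,7,8} D(U)={3,5,6,7,8} D(Y)={3,4,6,8}: X {3,6,7,8}->{3}; U {3,5,6,7,8}->{3,5}; Y {3,4,6,8}->{6,8}
Constraint 4 (Y + U = X) on D(Y)={6,8} D(U)={3,5} D(X)={3}: Y {6,8}->{}; U {3,5}->{}; X {3}->{}
So after constraint 4: D(U) = {}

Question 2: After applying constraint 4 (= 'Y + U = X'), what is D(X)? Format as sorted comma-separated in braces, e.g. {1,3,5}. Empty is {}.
Answer: {}

Derivation:
Constraint 1 (Z != U) on D(Z)={3,4,8} D(U)={3,5,6,7,8}: no change
Constraint 2 (Y != X) on D(Y)={3,4,6,8} D(X)={3,6,7,8}: no change
Constraint 3 (X + U = Y) on D(X)={3,6,7,8} D(U)={3,5,6,7,8} D(Y)={3,4,6,8}: X {3,6,7,8}->{3}; U {3,5,6,7,8}->{3,5}; Y {3,4,6,8}->{6,8}
Constraint 4 (Y + U = X) on D(Y)={6,8} D(U)={3,5} D(X)={3}: Y {6,8}->{}; U {3,5}->{}; X {3}->{}
So after constraint 4: D(X) = {}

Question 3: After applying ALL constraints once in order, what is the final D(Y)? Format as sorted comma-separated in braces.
Answer: {}

Derivation:
Constraint 1 (Z != U) on D(Z)={3,4,8} D(U)={3,5,6,7,8}: no change
Constraint 2 (Y != X) on D(Y)={3,4,6,8} D(X)={3,6,7,8}: no change
Constraint 3 (X + U = Y) on D(X)={3,6,7,8} D(U)={3,5,6,7,8} D(Y)={3,4,6,8}: X {3,6,7,8}->{3}; U {3,5,6,7,8}->{3,5}; Y {3,4,6,8}->{6,8}
Constraint 4 (Y + U = X) on D(Y)={6,8} D(U)={3,5} D(X)={3}: Y {6,8}->{}; U {3,5}->{}; X {3}->{}
So after all 4 constraints: D(Y) = {}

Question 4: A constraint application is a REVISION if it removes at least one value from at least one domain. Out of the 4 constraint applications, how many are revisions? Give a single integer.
Answer: 2

Derivation:
Constraint 1 (Z != U) on D(Z)={3,4,8} D(U)={3,5,6,7,8}: no change => not a revision
Constraint 2 (Y != X) on D(Y)={3,4,6,8} D(X)={3,6,7,8}: no change => not a revision
Constraint 3 (X + U = Y) on D(X)={3,6,7,8} D(U)={3,5,6,7,8} D(Y)={3,4,6,8}: X {3,6,7,8}->{3}; U {3,5,6,7,8}->{3,5}; Y {3,4,6,8}->{6,8} => REVISION
Constraint 4 (Y + U = X) on D(Y)={6,8} D(U)={3,5} D(X)={3}: Y {6,8}->{}; U {3,5}->{}; X {3}->{} => REVISION
Total revisions = 2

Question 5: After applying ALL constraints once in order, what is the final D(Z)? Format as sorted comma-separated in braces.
Answer: {3,4,8}

Derivation:
Constraint 1 (Z != U) on D(Z)={3,4,8} D(U)={3,5,6,7,8}: no change
Constraint 2 (Y != X) on D(Y)={3,4,6,8} D(X)={3,6,7,8}: no change
Constraint 3 (X + U = Y) on D(X)={3,6,7,8} D(U)={3,5,6,7,8} D(Y)={3,4,6,8}: X {3,6,7,8}->{3}; U {3,5,6,7,8}->{3,5}; Y {3,4,6,8}->{6,8}
Constraint 4 (Y + U = X) on D(Y)={6,8} D(U)={3,5} D(X)={3}: Y {6,8}->{}; U {3,5}->{}; X {3}->{}
So after all 4 constraints: D(Z) = {3,4,8}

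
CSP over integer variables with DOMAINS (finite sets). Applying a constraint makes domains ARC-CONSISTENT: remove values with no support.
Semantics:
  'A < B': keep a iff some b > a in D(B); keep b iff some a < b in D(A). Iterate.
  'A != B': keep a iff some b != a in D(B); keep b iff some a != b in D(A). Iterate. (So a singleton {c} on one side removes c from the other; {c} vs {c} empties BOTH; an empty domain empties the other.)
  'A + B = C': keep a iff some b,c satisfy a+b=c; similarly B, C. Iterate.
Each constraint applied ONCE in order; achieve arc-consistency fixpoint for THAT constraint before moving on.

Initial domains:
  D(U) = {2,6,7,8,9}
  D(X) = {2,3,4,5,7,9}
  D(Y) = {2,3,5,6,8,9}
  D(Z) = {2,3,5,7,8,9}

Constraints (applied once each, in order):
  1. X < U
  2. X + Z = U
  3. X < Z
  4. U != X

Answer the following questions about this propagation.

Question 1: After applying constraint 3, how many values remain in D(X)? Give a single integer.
Constraint 1 (X < U) on D(X)={2,3,4,5,7,9} D(U)={2,6,7,8,9}: X {2,3,4,5,7,9}->{2,3,4,5,7}; U {2,6,7,8,9}->{6,7,8,9}
Constraint 2 (X + Z = U) on D(X)={2,3,4,5,7} D(Z)={2,3,5,7,8,9} D(U)={6,7,8,9}: Z {2,3,5,7,8,9}->{2,3,5,7}
Constraint 3 (X < Z) on D(X)={2,3,4,5,7} D(Z)={2,3,5,7}: X {2,3,4,5,7}->{2,3,4,5}; Z {2,3,5,7}->{3,5,7}
So after constraint 3: D(X)={2,3,4,5}, size = 4

Answer: 4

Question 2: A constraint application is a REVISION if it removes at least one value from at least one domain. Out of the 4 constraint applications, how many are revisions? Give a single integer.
Answer: 3

Derivation:
Constraint 1 (X < U) on D(X)={2,3,4,5,7,9} D(U)={2,6,7,8,9}: X {2,3,4,5,7,9}->{2,3,4,5,7}; U {2,6,7,8,9}->{6,7,8,9} => REVISION
Constraint 2 (X + Z = U) on D(X)={2,3,4,5,7} D(Z)={2,3,5,7,8,9} D(U)={6,7,8,9}: Z {2,3,5,7,8,9}->{2,3,5,7} => REVISION
Constraint 3 (X < Z) on D(X)={2,3,4,5,7} D(Z)={2,3,5,7}: X {2,3,4,5,7}->{2,3,4,5}; Z {2,3,5,7}->{3,5,7} => REVISION
Constraint 4 (U != X) on D(U)={6,7,8,9} D(X)={2,3,4,5}: no change => not a revision
Total revisions = 3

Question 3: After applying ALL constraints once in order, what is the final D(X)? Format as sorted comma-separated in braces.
Constraint 1 (X < U) on D(X)={2,3,4,5,7,9} D(U)={2,6,7,8,9}: X {2,3,4,5,7,9}->{2,3,4,5,7}; U {2,6,7,8,9}->{6,7,8,9}
Constraint 2 (X + Z = U) on D(X)={2,3,4,5,7} D(Z)={2,3,5,7,8,9} D(U)={6,7,8,9}: Z {2,3,5,7,8,9}->{2,3,5,7}
Constraint 3 (X < Z) on D(X)={2,3,4,5,7} D(Z)={2,3,5,7}: X {2,3,4,5,7}->{2,3,4,5}; Z {2,3,5,7}->{3,5,7}
Constraint 4 (U != X) on D(U)={6,7,8,9} D(X)={2,3,4,5}: no change
So after all 4 constraints: D(X) = {2,3,4,5}

Answer: {2,3,4,5}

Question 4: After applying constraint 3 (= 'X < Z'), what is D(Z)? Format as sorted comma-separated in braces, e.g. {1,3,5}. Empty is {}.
Constraint 1 (X < U) on D(X)={2,3,4,5,7,9} D(U)={2,6,7,8,9}: X {2,3,4,5,7,9}->{2,3,4,5,7}; U {2,6,7,8,9}->{6,7,8,9}
Constraint 2 (X + Z = U) on D(X)={2,3,4,5,7} D(Z)={2,3,5,7,8,9} D(U)={6,7,8,9}: Z {2,3,5,7,8,9}->{2,3,5,7}
Constraint 3 (X < Z) on D(X)={2,3,4,5,7} D(Z)={2,3,5,7}: X {2,3,4,5,7}->{2,3,4,5}; Z {2,3,5,7}->{3,5,7}
So after constraint 3: D(Z) = {3,5,7}

Answer: {3,5,7}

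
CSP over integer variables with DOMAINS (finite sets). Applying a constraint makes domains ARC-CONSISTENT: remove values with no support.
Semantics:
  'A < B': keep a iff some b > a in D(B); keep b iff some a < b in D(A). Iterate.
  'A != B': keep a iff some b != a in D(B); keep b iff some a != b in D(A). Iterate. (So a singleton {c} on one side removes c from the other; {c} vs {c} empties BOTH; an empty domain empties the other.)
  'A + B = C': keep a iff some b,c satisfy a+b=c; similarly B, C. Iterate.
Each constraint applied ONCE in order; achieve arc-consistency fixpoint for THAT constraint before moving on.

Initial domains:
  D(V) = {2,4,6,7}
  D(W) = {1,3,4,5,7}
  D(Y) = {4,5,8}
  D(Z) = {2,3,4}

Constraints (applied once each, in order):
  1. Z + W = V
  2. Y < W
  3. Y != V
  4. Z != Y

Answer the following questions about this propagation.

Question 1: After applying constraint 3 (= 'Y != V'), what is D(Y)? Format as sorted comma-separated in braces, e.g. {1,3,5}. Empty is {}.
Answer: {4}

Derivation:
Constraint 1 (Z + W = V) on D(Z)={2,3,4} D(W)={1,3,4,5,7} D(V)={2,4,6,7}: W {1,3,4,5,7}->{1,3,4,5}; V {2,4,6,7}->{4,6,7}
Constraint 2 (Y < W) on D(Y)={4,5,8} D(W)={1,3,4,5}: Y {4,5,8}->{4}; W {1,3,4,5}->{5}
Constraint 3 (Y != V) on D(Y)={4} D(V)={4,6,7}: V {4,6,7}->{6,7}
So after constraint 3: D(Y) = {4}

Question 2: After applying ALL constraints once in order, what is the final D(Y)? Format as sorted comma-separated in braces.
Constraint 1 (Z + W = V) on D(Z)={2,3,4} D(W)={1,3,4,5,7} D(V)={2,4,6,7}: W {1,3,4,5,7}->{1,3,4,5}; V {2,4,6,7}->{4,6,7}
Constraint 2 (Y < W) on D(Y)={4,5,8} D(W)={1,3,4,5}: Y {4,5,8}->{4}; W {1,3,4,5}->{5}
Constraint 3 (Y != V) on D(Y)={4} D(V)={4,6,7}: V {4,6,7}->{6,7}
Constraint 4 (Z != Y) on D(Z)={2,3,4} D(Y)={4}: Z {2,3,4}->{2,3}
So after all 4 constraints: D(Y) = {4}

Answer: {4}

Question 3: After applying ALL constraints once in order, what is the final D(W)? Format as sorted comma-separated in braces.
Constraint 1 (Z + W = V) on D(Z)={2,3,4} D(W)={1,3,4,5,7} D(V)={2,4,6,7}: W {1,3,4,5,7}->{1,3,4,5}; V {2,4,6,7}->{4,6,7}
Constraint 2 (Y < W) on D(Y)={4,5,8} D(W)={1,3,4,5}: Y {4,5,8}->{4}; W {1,3,4,5}->{5}
Constraint 3 (Y != V) on D(Y)={4} D(V)={4,6,7}: V {4,6,7}->{6,7}
Constraint 4 (Z != Y) on D(Z)={2,3,4} D(Y)={4}: Z {2,3,4}->{2,3}
So after all 4 constraints: D(W) = {5}

Answer: {5}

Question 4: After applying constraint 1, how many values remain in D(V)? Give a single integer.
Answer: 3

Derivation:
Constraint 1 (Z + W = V) on D(Z)={2,3,4} D(W)={1,3,4,5,7} D(V)={2,4,6,7}: W {1,3,4,5,7}->{1,3,4,5}; V {2,4,6,7}->{4,6,7}
So after constraint 1: D(V)={4,6,7}, size = 3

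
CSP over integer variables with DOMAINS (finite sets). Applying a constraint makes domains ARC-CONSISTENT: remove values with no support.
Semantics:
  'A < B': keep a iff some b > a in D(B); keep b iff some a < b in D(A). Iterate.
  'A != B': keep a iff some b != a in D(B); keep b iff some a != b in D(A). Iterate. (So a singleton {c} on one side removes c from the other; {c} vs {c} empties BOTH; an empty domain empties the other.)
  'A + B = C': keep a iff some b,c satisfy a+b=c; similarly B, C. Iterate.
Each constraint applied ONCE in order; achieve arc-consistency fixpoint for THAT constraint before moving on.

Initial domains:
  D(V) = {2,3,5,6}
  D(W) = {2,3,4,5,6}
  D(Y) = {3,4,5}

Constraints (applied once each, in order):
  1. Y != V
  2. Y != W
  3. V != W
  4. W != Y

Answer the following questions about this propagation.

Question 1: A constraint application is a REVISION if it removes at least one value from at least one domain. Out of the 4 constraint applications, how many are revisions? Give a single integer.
Answer: 0

Derivation:
Constraint 1 (Y != V) on D(Y)={3,4,5} D(V)={2,3,5,6}: no change => not a revision
Constraint 2 (Y != W) on D(Y)={3,4,5} D(W)={2,3,4,5,6}: no change => not a revision
Constraint 3 (V != W) on D(V)={2,3,5,6} D(W)={2,3,4,5,6}: no change => not a revision
Constraint 4 (W != Y) on D(W)={2,3,4,5,6} D(Y)={3,4,5}: no change => not a revision
Total revisions = 0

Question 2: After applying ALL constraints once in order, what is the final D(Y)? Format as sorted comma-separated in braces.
Answer: {3,4,5}

Derivation:
Constraint 1 (Y != V) on D(Y)={3,4,5} D(V)={2,3,5,6}: no change
Constraint 2 (Y != W) on D(Y)={3,4,5} D(W)={2,3,4,5,6}: no change
Constraint 3 (V != W) on D(V)={2,3,5,6} D(W)={2,3,4,5,6}: no change
Constraint 4 (W != Y) on D(W)={2,3,4,5,6} D(Y)={3,4,5}: no change
So after all 4 constraints: D(Y) = {3,4,5}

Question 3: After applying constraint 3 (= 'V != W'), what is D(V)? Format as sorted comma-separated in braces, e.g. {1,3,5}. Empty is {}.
Constraint 1 (Y != V) on D(Y)={3,4,5} D(V)={2,3,5,6}: no change
Constraint 2 (Y != W) on D(Y)={3,4,5} D(W)={2,3,4,5,6}: no change
Constraint 3 (V != W) on D(V)={2,3,5,6} D(W)={2,3,4,5,6}: no change
So after constraint 3: D(V) = {2,3,5,6}

Answer: {2,3,5,6}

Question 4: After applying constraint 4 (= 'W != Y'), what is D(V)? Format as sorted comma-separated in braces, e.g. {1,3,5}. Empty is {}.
Constraint 1 (Y != V) on D(Y)={3,4,5} D(V)={2,3,5,6}: no change
Constraint 2 (Y != W) on D(Y)={3,4,5} D(W)={2,3,4,5,6}: no change
Constraint 3 (V != W) on D(V)={2,3,5,6} D(W)={2,3,4,5,6}: no change
Constraint 4 (W != Y) on D(W)={2,3,4,5,6} D(Y)={3,4,5}: no change
So after constraint 4: D(V) = {2,3,5,6}

Answer: {2,3,5,6}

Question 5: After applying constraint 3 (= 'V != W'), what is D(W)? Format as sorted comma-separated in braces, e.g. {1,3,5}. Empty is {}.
Answer: {2,3,4,5,6}

Derivation:
Constraint 1 (Y != V) on D(Y)={3,4,5} D(V)={2,3,5,6}: no change
Constraint 2 (Y != W) on D(Y)={3,4,5} D(W)={2,3,4,5,6}: no change
Constraint 3 (V != W) on D(V)={2,3,5,6} D(W)={2,3,4,5,6}: no change
So after constraint 3: D(W) = {2,3,4,5,6}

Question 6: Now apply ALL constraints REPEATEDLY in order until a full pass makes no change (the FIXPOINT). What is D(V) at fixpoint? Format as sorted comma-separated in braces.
pass 0 (initial): D(V)={2,3,5,6}
pass 1: no change
Fixpoint after 1 passes: D(V) = {2,3,5,6}

Answer: {2,3,5,6}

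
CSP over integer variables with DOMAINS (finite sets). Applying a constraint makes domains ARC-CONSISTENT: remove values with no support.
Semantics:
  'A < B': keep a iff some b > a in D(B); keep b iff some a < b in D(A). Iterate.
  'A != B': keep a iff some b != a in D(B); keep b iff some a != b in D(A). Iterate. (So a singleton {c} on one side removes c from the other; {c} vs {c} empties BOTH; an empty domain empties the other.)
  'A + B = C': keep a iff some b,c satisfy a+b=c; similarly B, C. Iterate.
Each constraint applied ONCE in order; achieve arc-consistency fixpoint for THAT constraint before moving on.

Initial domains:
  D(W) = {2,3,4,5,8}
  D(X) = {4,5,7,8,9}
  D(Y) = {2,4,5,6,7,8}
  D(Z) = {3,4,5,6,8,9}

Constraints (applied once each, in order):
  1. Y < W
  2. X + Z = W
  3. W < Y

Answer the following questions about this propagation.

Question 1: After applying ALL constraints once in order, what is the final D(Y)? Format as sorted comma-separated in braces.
Constraint 1 (Y < W) on D(Y)={2,4,5,6,7,8} D(W)={2,3,4,5,8}: Y {2,4,5,6,7,8}->{2,4,5,6,7}; W {2,3,4,5,8}->{3,4,5,8}
Constraint 2 (X + Z = W) on D(X)={4,5,7,8,9} D(Z)={3,4,5,6,8,9} D(W)={3,4,5,8}: X {4,5,7,8,9}->{4,5}; Z {3,4,5,6,8,9}->{3,4}; W {3,4,5,8}->{8}
Constraint 3 (W < Y) on D(W)={8} D(Y)={2,4,5,6,7}: W {8}->{}; Y {2,4,5,6,7}->{}
So after all 3 constraints: D(Y) = {}

Answer: {}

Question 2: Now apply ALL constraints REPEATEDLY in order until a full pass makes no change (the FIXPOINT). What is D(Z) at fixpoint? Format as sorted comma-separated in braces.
pass 0 (initial): D(Z)={3,4,5,6,8,9}
pass 1: W {2,3,4,5,8}->{}; X {4,5,7,8,9}->{4,5}; Y {2,4,5,6,7,8}->{}; Z {3,4,5,6,8,9}->{3,4}
pass 2: X {4,5}->{}; Z {3,4}->{}
pass 3: no change
Fixpoint after 3 passes: D(Z) = {}

Answer: {}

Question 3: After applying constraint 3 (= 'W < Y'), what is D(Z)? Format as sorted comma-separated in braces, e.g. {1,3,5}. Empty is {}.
Constraint 1 (Y < W) on D(Y)={2,4,5,6,7,8} D(W)={2,3,4,5,8}: Y {2,4,5,6,7,8}->{2,4,5,6,7}; W {2,3,4,5,8}->{3,4,5,8}
Constraint 2 (X + Z = W) on D(X)={4,5,7,8,9} D(Z)={3,4,5,6,8,9} D(W)={3,4,5,8}: X {4,5,7,8,9}->{4,5}; Z {3,4,5,6,8,9}->{3,4}; W {3,4,5,8}->{8}
Constraint 3 (W < Y) on D(W)={8} D(Y)={2,4,5,6,7}: W {8}->{}; Y {2,4,5,6,7}->{}
So after constraint 3: D(Z) = {3,4}

Answer: {3,4}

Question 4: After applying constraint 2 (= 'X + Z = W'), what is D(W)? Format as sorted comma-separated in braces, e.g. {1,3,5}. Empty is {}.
Constraint 1 (Y < W) on D(Y)={2,4,5,6,7,8} D(W)={2,3,4,5,8}: Y {2,4,5,6,7,8}->{2,4,5,6,7}; W {2,3,4,5,8}->{3,4,5,8}
Constraint 2 (X + Z = W) on D(X)={4,5,7,8,9} D(Z)={3,4,5,6,8,9} D(W)={3,4,5,8}: X {4,5,7,8,9}->{4,5}; Z {3,4,5,6,8,9}->{3,4}; W {3,4,5,8}->{8}
So after constraint 2: D(W) = {8}

Answer: {8}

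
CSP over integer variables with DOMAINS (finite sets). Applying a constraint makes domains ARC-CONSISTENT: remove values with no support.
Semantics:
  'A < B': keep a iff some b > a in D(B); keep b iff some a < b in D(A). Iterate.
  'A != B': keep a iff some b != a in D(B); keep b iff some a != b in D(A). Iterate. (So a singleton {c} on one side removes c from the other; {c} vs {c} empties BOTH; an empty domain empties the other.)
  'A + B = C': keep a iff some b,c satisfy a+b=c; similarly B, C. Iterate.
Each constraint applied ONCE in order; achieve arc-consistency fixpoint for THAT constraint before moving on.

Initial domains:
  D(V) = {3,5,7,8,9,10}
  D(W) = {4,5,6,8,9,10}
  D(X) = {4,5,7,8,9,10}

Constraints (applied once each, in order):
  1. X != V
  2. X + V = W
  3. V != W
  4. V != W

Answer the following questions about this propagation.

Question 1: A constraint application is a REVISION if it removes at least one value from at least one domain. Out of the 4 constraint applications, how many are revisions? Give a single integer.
Answer: 1

Derivation:
Constraint 1 (X != V) on D(X)={4,5,7,8,9,10} D(V)={3,5,7,8,9,10}: no change => not a revision
Constraint 2 (X + V = W) on D(X)={4,5,7,8,9,10} D(V)={3,5,7,8,9,10} D(W)={4,5,6,8,9,10}: X {4,5,7,8,9,10}->{4,5,7}; V {3,5,7,8,9,10}->{3,5}; W {4,5,6,8,9,10}->{8,9,10} => REVISION
Constraint 3 (V != W) on D(V)={3,5} D(W)={8,9,10}: no change => not a revision
Constraint 4 (V != W) on D(V)={3,5} D(W)={8,9,10}: no change => not a revision
Total revisions = 1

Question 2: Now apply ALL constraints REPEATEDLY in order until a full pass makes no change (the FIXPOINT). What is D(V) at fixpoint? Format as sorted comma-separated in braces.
Answer: {3,5}

Derivation:
pass 0 (initial): D(V)={3,5,7,8,9,10}
pass 1: V {3,5,7,8,9,10}->{3,5}; W {4,5,6,8,9,10}->{8,9,10}; X {4,5,7,8,9,10}->{4,5,7}
pass 2: no change
Fixpoint after 2 passes: D(V) = {3,5}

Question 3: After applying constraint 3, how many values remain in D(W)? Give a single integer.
Answer: 3

Derivation:
Constraint 1 (X != V) on D(X)={4,5,7,8,9,10} D(V)={3,5,7,8,9,10}: no change
Constraint 2 (X + V = W) on D(X)={4,5,7,8,9,10} D(V)={3,5,7,8,9,10} D(W)={4,5,6,8,9,10}: X {4,5,7,8,9,10}->{4,5,7}; V {3,5,7,8,9,10}->{3,5}; W {4,5,6,8,9,10}->{8,9,10}
Constraint 3 (V != W) on D(V)={3,5} D(W)={8,9,10}: no change
So after constraint 3: D(W)={8,9,10}, size = 3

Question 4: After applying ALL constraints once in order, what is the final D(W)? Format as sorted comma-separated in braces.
Constraint 1 (X != V) on D(X)={4,5,7,8,9,10} D(V)={3,5,7,8,9,10}: no change
Constraint 2 (X + V = W) on D(X)={4,5,7,8,9,10} D(V)={3,5,7,8,9,10} D(W)={4,5,6,8,9,10}: X {4,5,7,8,9,10}->{4,5,7}; V {3,5,7,8,9,10}->{3,5}; W {4,5,6,8,9,10}->{8,9,10}
Constraint 3 (V != W) on D(V)={3,5} D(W)={8,9,10}: no change
Constraint 4 (V != W) on D(V)={3,5} D(W)={8,9,10}: no change
So after all 4 constraints: D(W) = {8,9,10}

Answer: {8,9,10}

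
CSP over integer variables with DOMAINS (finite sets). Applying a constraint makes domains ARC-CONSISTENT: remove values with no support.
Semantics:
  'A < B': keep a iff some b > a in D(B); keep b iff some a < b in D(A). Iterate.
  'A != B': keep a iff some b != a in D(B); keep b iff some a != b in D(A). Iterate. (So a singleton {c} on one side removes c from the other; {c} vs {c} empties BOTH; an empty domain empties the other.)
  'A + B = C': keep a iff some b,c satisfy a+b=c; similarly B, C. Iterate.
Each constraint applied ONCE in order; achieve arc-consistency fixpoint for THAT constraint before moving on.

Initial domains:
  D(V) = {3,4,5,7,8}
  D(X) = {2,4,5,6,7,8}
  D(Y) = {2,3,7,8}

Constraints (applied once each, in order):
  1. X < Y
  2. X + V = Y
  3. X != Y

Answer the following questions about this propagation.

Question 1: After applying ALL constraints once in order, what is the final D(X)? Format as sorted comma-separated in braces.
Answer: {2,4,5}

Derivation:
Constraint 1 (X < Y) on D(X)={2,4,5,6,7,8} D(Y)={2,3,7,8}: X {2,4,5,6,7,8}->{2,4,5,6,7}; Y {2,3,7,8}->{3,7,8}
Constraint 2 (X + V = Y) on D(X)={2,4,5,6,7} D(V)={3,4,5,7,8} D(Y)={3,7,8}: X {2,4,5,6,7}->{2,4,5}; V {3,4,5,7,8}->{3,4,5}; Y {3,7,8}->{7,8}
Constraint 3 (X != Y) on D(X)={2,4,5} D(Y)={7,8}: no change
So after all 3 constraints: D(X) = {2,4,5}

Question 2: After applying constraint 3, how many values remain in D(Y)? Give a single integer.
Answer: 2

Derivation:
Constraint 1 (X < Y) on D(X)={2,4,5,6,7,8} D(Y)={2,3,7,8}: X {2,4,5,6,7,8}->{2,4,5,6,7}; Y {2,3,7,8}->{3,7,8}
Constraint 2 (X + V = Y) on D(X)={2,4,5,6,7} D(V)={3,4,5,7,8} D(Y)={3,7,8}: X {2,4,5,6,7}->{2,4,5}; V {3,4,5,7,8}->{3,4,5}; Y {3,7,8}->{7,8}
Constraint 3 (X != Y) on D(X)={2,4,5} D(Y)={7,8}: no change
So after constraint 3: D(Y)={7,8}, size = 2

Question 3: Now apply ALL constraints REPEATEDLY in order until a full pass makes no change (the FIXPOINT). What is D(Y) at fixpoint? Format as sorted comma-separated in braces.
Answer: {7,8}

Derivation:
pass 0 (initial): D(Y)={2,3,7,8}
pass 1: V {3,4,5,7,8}->{3,4,5}; X {2,4,5,6,7,8}->{2,4,5}; Y {2,3,7,8}->{7,8}
pass 2: no change
Fixpoint after 2 passes: D(Y) = {7,8}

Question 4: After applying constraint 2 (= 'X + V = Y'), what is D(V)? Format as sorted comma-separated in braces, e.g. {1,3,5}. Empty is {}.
Answer: {3,4,5}

Derivation:
Constraint 1 (X < Y) on D(X)={2,4,5,6,7,8} D(Y)={2,3,7,8}: X {2,4,5,6,7,8}->{2,4,5,6,7}; Y {2,3,7,8}->{3,7,8}
Constraint 2 (X + V = Y) on D(X)={2,4,5,6,7} D(V)={3,4,5,7,8} D(Y)={3,7,8}: X {2,4,5,6,7}->{2,4,5}; V {3,4,5,7,8}->{3,4,5}; Y {3,7,8}->{7,8}
So after constraint 2: D(V) = {3,4,5}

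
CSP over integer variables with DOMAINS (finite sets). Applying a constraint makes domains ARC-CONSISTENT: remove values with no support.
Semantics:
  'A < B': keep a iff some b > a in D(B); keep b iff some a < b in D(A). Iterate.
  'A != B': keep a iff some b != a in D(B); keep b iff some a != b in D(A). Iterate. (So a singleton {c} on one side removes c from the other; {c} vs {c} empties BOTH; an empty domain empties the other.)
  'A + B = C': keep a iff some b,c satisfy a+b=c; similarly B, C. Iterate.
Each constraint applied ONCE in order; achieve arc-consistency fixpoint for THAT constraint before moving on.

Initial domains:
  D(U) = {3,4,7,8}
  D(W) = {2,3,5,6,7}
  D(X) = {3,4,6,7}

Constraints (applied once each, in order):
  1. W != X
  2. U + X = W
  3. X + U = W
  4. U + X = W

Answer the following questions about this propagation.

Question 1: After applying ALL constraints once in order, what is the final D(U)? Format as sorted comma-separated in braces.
Constraint 1 (W != X) on D(W)={2,3,5,6,7} D(X)={3,4,6,7}: no change
Constraint 2 (U + X = W) on D(U)={3,4,7,8} D(X)={3,4,6,7} D(W)={2,3,5,6,7}: U {3,4,7,8}->{3,4}; X {3,4,6,7}->{3,4}; W {2,3,5,6,7}->{6,7}
Constraint 3 (X + U = W) on D(X)={3,4} D(U)={3,4} D(W)={6,7}: no change
Constraint 4 (U + X = W) on D(U)={3,4} D(X)={3,4} D(W)={6,7}: no change
So after all 4 constraints: D(U) = {3,4}

Answer: {3,4}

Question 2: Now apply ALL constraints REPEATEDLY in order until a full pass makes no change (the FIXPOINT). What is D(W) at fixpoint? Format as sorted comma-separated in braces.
pass 0 (initial): D(W)={2,3,5,6,7}
pass 1: U {3,4,7,8}->{3,4}; W {2,3,5,6,7}->{6,7}; X {3,4,6,7}->{3,4}
pass 2: no change
Fixpoint after 2 passes: D(W) = {6,7}

Answer: {6,7}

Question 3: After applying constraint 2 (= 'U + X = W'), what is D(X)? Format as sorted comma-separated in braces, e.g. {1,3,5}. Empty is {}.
Constraint 1 (W != X) on D(W)={2,3,5,6,7} D(X)={3,4,6,7}: no change
Constraint 2 (U + X = W) on D(U)={3,4,7,8} D(X)={3,4,6,7} D(W)={2,3,5,6,7}: U {3,4,7,8}->{3,4}; X {3,4,6,7}->{3,4}; W {2,3,5,6,7}->{6,7}
So after constraint 2: D(X) = {3,4}

Answer: {3,4}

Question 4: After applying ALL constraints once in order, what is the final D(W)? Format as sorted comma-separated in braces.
Answer: {6,7}

Derivation:
Constraint 1 (W != X) on D(W)={2,3,5,6,7} D(X)={3,4,6,7}: no change
Constraint 2 (U + X = W) on D(U)={3,4,7,8} D(X)={3,4,6,7} D(W)={2,3,5,6,7}: U {3,4,7,8}->{3,4}; X {3,4,6,7}->{3,4}; W {2,3,5,6,7}->{6,7}
Constraint 3 (X + U = W) on D(X)={3,4} D(U)={3,4} D(W)={6,7}: no change
Constraint 4 (U + X = W) on D(U)={3,4} D(X)={3,4} D(W)={6,7}: no change
So after all 4 constraints: D(W) = {6,7}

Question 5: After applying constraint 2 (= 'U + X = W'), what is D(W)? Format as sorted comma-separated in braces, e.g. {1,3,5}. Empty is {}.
Constraint 1 (W != X) on D(W)={2,3,5,6,7} D(X)={3,4,6,7}: no change
Constraint 2 (U + X = W) on D(U)={3,4,7,8} D(X)={3,4,6,7} D(W)={2,3,5,6,7}: U {3,4,7,8}->{3,4}; X {3,4,6,7}->{3,4}; W {2,3,5,6,7}->{6,7}
So after constraint 2: D(W) = {6,7}

Answer: {6,7}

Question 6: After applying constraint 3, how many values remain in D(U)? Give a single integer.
Answer: 2

Derivation:
Constraint 1 (W != X) on D(W)={2,3,5,6,7} D(X)={3,4,6,7}: no change
Constraint 2 (U + X = W) on D(U)={3,4,7,8} D(X)={3,4,6,7} D(W)={2,3,5,6,7}: U {3,4,7,8}->{3,4}; X {3,4,6,7}->{3,4}; W {2,3,5,6,7}->{6,7}
Constraint 3 (X + U = W) on D(X)={3,4} D(U)={3,4} D(W)={6,7}: no change
So after constraint 3: D(U)={3,4}, size = 2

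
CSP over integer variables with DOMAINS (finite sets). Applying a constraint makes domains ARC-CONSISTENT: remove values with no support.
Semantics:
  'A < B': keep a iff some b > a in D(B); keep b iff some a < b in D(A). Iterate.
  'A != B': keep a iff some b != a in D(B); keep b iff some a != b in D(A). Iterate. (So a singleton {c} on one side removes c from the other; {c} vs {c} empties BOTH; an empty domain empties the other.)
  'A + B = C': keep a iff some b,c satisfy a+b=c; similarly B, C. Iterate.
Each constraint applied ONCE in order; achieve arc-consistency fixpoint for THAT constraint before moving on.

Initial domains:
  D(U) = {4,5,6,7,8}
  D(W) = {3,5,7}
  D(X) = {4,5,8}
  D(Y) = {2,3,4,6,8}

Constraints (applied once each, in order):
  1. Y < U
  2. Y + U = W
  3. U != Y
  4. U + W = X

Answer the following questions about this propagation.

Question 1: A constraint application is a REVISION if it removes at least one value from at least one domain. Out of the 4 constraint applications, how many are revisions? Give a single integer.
Constraint 1 (Y < U) on D(Y)={2,3,4,6,8} D(U)={4,5,6,7,8}: Y {2,3,4,6,8}->{2,3,4,6} => REVISION
Constraint 2 (Y + U = W) on D(Y)={2,3,4,6} D(U)={4,5,6,7,8} D(W)={3,5,7}: Y {2,3,4,6}->{2,3}; U {4,5,6,7,8}->{4,5}; W {3,5,7}->{7} => REVISION
Constraint 3 (U != Y) on D(U)={4,5} D(Y)={2,3}: no change => not a revision
Constraint 4 (U + W = X) on D(U)={4,5} D(W)={7} D(X)={4,5,8}: U {4,5}->{}; W {7}->{}; X {4,5,8}->{} => REVISION
Total revisions = 3

Answer: 3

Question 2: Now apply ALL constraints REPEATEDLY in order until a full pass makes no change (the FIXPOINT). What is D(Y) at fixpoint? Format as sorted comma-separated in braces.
Answer: {}

Derivation:
pass 0 (initial): D(Y)={2,3,4,6,8}
pass 1: U {4,5,6,7,8}->{}; W {3,5,7}->{}; X {4,5,8}->{}; Y {2,3,4,6,8}->{2,3}
pass 2: Y {2,3}->{}
pass 3: no change
Fixpoint after 3 passes: D(Y) = {}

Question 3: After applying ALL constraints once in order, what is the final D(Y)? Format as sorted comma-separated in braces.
Constraint 1 (Y < U) on D(Y)={2,3,4,6,8} D(U)={4,5,6,7,8}: Y {2,3,4,6,8}->{2,3,4,6}
Constraint 2 (Y + U = W) on D(Y)={2,3,4,6} D(U)={4,5,6,7,8} D(W)={3,5,7}: Y {2,3,4,6}->{2,3}; U {4,5,6,7,8}->{4,5}; W {3,5,7}->{7}
Constraint 3 (U != Y) on D(U)={4,5} D(Y)={2,3}: no change
Constraint 4 (U + W = X) on D(U)={4,5} D(W)={7} D(X)={4,5,8}: U {4,5}->{}; W {7}->{}; X {4,5,8}->{}
So after all 4 constraints: D(Y) = {2,3}

Answer: {2,3}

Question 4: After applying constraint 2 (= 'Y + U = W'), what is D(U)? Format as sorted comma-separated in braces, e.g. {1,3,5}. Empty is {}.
Constraint 1 (Y < U) on D(Y)={2,3,4,6,8} D(U)={4,5,6,7,8}: Y {2,3,4,6,8}->{2,3,4,6}
Constraint 2 (Y + U = W) on D(Y)={2,3,4,6} D(U)={4,5,6,7,8} D(W)={3,5,7}: Y {2,3,4,6}->{2,3}; U {4,5,6,7,8}->{4,5}; W {3,5,7}->{7}
So after constraint 2: D(U) = {4,5}

Answer: {4,5}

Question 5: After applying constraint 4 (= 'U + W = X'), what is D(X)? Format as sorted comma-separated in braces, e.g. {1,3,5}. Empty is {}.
Answer: {}

Derivation:
Constraint 1 (Y < U) on D(Y)={2,3,4,6,8} D(U)={4,5,6,7,8}: Y {2,3,4,6,8}->{2,3,4,6}
Constraint 2 (Y + U = W) on D(Y)={2,3,4,6} D(U)={4,5,6,7,8} D(W)={3,5,7}: Y {2,3,4,6}->{2,3}; U {4,5,6,7,8}->{4,5}; W {3,5,7}->{7}
Constraint 3 (U != Y) on D(U)={4,5} D(Y)={2,3}: no change
Constraint 4 (U + W = X) on D(U)={4,5} D(W)={7} D(X)={4,5,8}: U {4,5}->{}; W {7}->{}; X {4,5,8}->{}
So after constraint 4: D(X) = {}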